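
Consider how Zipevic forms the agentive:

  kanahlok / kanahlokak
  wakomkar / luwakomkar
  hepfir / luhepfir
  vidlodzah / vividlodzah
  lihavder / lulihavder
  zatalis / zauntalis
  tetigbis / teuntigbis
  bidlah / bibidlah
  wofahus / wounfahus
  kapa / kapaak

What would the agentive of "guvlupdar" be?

luguvlupdar

"guvlupdar" ends in -r. The stems ending in -r (lihavder → lulihavder, wakomkar → luwakomkar, hepfir → luhepfir) add the prefix lu-.
So guvlupdar → luguvlupdar.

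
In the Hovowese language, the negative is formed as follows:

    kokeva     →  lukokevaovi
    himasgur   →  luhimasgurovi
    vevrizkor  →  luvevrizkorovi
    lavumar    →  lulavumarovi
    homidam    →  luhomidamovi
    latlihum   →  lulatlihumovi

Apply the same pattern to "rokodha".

lurokodhaovi

Every pair shown (kokeva → lukokevaovi, himasgur → luhimasgurovi, vevrizkor → luvevrizkorovi, …) follows the same rule: add lu- … -ovi around the stem.
So rokodha → lurokodhaovi.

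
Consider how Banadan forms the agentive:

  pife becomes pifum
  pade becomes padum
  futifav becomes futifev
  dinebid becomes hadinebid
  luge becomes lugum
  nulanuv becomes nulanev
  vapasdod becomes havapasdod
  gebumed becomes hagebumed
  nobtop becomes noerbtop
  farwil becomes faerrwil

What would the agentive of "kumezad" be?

hakumezad

"kumezad" ends in -d. The stems ending in -d (vapasdod → havapasdod, gebumed → hagebumed, dinebid → hadinebid) add the prefix ha-.
The other patterns: stems ending in -e drop the final letter and add -um; stems ending in -v change the last vowel to 'e'; stems ending in -l or -p insert -er- after the first vowel.
So kumezad → hakumezad.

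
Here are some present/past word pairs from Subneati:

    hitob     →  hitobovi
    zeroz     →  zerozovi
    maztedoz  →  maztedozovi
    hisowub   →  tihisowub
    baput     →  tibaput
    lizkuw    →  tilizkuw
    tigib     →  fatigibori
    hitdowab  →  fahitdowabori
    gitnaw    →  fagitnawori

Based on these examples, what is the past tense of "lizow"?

"lizow" has last vowel 'o'. The stems whose last vowel is 'o' (hitob → hitobovi, zeroz → zerozovi, maztedoz → maztedozovi) add -ovi.
So lizow → lizowovi.

lizowovi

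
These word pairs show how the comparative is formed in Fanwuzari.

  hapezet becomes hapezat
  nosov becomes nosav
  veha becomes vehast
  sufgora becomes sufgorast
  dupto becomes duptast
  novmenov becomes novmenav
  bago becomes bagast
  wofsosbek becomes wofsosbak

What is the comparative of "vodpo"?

vodpast

"vodpo" ends in a vowel. The stems ending in a vowel (bago → bagast, sufgora → sufgorast, dupto → duptast) drop the final letter and add -ast.
The other pattern: stems ending in a consonant change the last vowel to 'a'.
So vodpo → vodpast.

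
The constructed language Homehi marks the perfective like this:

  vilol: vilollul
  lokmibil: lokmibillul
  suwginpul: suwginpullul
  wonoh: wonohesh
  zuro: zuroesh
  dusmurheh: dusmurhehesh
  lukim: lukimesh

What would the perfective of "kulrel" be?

vilol and wonoh both have last vowel 'o' yet inflect differently (vilollul, wonohesh), so the last vowel is not what conditions the rule; the final letter is.
"kulrel" ends in -l. The stems ending in -l (vilol → vilollul, lokmibil → lokmibillul, suwginpul → suwginpullul) double the final consonant and add -ul.
The other pattern: stems ending in -h, -m or -o add -esh.
So kulrel → kulrellul.

kulrellul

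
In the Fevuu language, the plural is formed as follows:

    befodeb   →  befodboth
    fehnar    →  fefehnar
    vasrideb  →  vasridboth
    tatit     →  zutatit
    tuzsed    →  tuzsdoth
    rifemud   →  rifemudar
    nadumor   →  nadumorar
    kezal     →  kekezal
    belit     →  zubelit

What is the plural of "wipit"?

zuwipit

fehnar and nadumor both end in -r yet inflect differently (fefehnar, nadumorar), so the final letter is not what conditions the rule; the last vowel is.
"wipit" has last vowel 'i'. The stems whose last vowel is 'i' (tatit → zutatit, belit → zubelit) add the prefix zu-.
The other patterns: stems whose last vowel is 'a' repeat the first consonant+vowel as a prefix; stems whose last vowel is 'o' or 'u' add -ar; stems whose last vowel is 'e' delete the last vowel and add -oth.
So wipit → zuwipit.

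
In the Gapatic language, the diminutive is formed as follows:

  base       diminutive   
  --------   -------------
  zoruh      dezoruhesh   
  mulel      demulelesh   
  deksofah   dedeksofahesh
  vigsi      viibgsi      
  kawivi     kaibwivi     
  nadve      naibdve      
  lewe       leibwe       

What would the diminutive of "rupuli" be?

mulel and nadve both have last vowel 'e' yet inflect differently (demulelesh, naibdve), so the last vowel is not what conditions the rule; whether the stem ends in a vowel or a consonant is.
"rupuli" ends in a vowel. The stems ending in a vowel (vigsi → viibgsi, kawivi → kaibwivi, nadve → naibdve) insert -ib- after the first vowel.
So rupuli → ruibpuli.

ruibpuli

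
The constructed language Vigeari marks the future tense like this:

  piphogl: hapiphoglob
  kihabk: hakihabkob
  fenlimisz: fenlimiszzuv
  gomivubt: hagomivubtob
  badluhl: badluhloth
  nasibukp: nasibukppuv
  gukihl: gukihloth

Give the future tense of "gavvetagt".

hagavvetagtob

gukihl and piphogl both end in -l yet inflect differently (gukihloth, hapiphoglob), so the final letter is not what conditions the rule; the second-to-last letter is.
"gavvetagt" has second-to-last letter 'g'. The one such stem in the data (piphogl → hapiphoglob) adds ha- … -ob around the stem, so the same rule applies.
So gavvetagt → hagavvetagtob.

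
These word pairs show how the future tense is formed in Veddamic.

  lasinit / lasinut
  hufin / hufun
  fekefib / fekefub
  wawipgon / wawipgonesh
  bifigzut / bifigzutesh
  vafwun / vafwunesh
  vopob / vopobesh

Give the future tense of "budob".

budobesh

hufin and wawipgon both end in -n yet inflect differently (hufun, wawipgonesh), so the final letter is not what conditions the rule; the last vowel is.
"budob" has last vowel 'o'. The stems whose last vowel is 'o' (wawipgon → wawipgonesh, vopob → vopobesh) add -esh.
The other pattern: stems whose last vowel is 'i' change the last vowel to 'u'.
So budob → budobesh.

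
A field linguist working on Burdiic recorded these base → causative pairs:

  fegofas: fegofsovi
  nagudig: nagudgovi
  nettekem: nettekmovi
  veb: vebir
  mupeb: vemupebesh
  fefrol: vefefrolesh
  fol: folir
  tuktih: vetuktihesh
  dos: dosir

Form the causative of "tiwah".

"tiwah" has 2 vowels. The stems with 2 vowels (tuktih → vetuktihesh, fefrol → vefefrolesh, mupeb → vemupebesh) add ve- … -esh around the stem.
So tiwah → vetiwahesh.

vetiwahesh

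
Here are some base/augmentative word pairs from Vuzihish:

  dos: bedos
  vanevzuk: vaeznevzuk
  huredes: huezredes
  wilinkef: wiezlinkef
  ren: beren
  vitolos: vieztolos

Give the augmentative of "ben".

beben

"ben" has 1 vowel. The stems with 1 vowel (ren → beren, dos → bedos) add the prefix be-.
So ben → beben.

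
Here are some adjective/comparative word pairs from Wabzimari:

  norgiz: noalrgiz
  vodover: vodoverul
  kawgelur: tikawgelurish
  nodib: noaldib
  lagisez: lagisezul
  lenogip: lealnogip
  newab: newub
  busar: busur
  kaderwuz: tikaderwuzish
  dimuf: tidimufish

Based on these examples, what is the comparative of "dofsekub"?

kaderwuz and norgiz both end in -z yet inflect differently (tikaderwuzish, noalrgiz), so the final letter is not what conditions the rule; the last vowel is.
"dofsekub" has last vowel 'u'. The stems whose last vowel is 'u' (kaderwuz → tikaderwuzish, kawgelur → tikawgelurish, dimuf → tidimufish) add ti- … -ish around the stem.
The other patterns: stems whose last vowel is 'i' insert -al- after the first vowel; stems whose last vowel is 'e' add -ul; stems whose last vowel is 'a' change the last vowel to 'u'.
So dofsekub → tidofsekubish.

tidofsekubish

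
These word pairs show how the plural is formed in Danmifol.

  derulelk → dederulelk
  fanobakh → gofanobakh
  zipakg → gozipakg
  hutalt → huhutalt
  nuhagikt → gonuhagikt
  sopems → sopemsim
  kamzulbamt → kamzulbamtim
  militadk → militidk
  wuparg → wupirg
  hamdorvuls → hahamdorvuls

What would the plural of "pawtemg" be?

pawtemgim

hamdorvuls and sopems both end in -s yet inflect differently (hahamdorvuls, sopemsim), so the final letter is not what conditions the rule; the second-to-last letter is.
"pawtemg" has second-to-last letter 'm'. The stems whose second-to-last letter is 'm' (sopems → sopemsim, kamzulbamt → kamzulbamtim) add -im.
The other patterns: stems whose second-to-last letter is 'l' repeat the first consonant+vowel as a prefix; stems whose second-to-last letter is 'k' add the prefix go-; stems whose second-to-last letter is 'd' or 'r' change the last vowel to 'i'.
So pawtemg → pawtemgim.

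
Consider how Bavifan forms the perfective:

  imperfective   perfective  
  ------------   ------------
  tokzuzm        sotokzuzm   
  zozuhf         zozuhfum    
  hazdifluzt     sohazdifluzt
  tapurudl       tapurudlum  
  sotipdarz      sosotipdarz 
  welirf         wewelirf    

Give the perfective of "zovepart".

welirf and zozuhf both end in -f yet inflect differently (wewelirf, zozuhfum), so the final letter is not what conditions the rule; the second-to-last letter is.
"zovepart" has second-to-last letter 'r'. The stems whose second-to-last letter is 'r' (welirf → wewelirf, sotipdarz → sosotipdarz) repeat the first consonant+vowel as a prefix.
So zovepart → zozovepart.

zozovepart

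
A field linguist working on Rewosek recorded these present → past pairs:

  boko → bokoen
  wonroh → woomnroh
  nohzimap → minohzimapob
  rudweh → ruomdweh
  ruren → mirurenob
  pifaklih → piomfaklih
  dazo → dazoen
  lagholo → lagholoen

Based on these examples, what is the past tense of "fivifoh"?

fiomvifoh

wonroh and dazo both have last vowel 'o' yet inflect differently (woomnroh, dazoen), so the last vowel is not what conditions the rule; the final letter is.
"fivifoh" ends in -h. The stems ending in -h (pifaklih → piomfaklih, rudweh → ruomdweh, wonroh → woomnroh) insert -om- after the first vowel.
So fivifoh → fiomvifoh.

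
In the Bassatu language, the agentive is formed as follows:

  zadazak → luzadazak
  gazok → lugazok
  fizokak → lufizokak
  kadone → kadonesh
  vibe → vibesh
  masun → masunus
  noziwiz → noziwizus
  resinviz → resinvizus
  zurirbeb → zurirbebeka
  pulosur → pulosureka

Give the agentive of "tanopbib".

kadone and zurirbeb both have last vowel 'e' yet inflect differently (kadonesh, zurirbebeka), so the last vowel is not what conditions the rule; the final letter is.
"tanopbib" ends in -b. The one such stem in the data (zurirbeb → zurirbebeka) adds -eka, so the same rule applies.
So tanopbib → tanopbibeka.

tanopbibeka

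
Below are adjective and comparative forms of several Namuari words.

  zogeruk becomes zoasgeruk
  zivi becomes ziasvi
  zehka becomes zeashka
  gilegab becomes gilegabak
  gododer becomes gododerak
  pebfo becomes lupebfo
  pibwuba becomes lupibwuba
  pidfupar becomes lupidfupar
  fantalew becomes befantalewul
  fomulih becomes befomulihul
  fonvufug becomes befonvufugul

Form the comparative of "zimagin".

ziasmagin

"zimagin" begins with z-. The stems beginning with z- (zogeruk → zoasgeruk, zivi → ziasvi, zehka → zeashka) insert -as- after the first vowel.
So zimagin → ziasmagin.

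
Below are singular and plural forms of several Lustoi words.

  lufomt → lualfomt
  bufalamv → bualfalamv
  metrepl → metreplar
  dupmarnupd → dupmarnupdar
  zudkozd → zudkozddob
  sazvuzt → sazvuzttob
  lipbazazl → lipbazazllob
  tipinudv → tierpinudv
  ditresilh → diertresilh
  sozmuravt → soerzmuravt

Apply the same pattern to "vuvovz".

vuervovz

dupmarnupd and zudkozd both end in -d yet inflect differently (dupmarnupdar, zudkozddob), so the final letter is not what conditions the rule; the second-to-last letter is.
"vuvovz" has second-to-last letter 'v'. The one such stem in the data (sozmuravt → soerzmuravt) inserts -er- after the first vowel (as do tipinudv, ditresilh), so the same rule applies.
The other patterns: stems whose second-to-last letter is 'm' insert -al- after the first vowel; stems whose second-to-last letter is 'p' add -ar; stems whose second-to-last letter is 'z' double the final consonant and add -ob.
So vuvovz → vuervovz.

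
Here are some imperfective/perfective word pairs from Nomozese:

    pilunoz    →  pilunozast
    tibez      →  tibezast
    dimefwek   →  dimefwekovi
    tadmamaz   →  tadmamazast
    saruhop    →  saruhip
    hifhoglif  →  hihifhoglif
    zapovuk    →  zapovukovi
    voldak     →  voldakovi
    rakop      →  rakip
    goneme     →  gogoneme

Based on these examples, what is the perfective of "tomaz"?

tomazast

"tomaz" ends in -z. The stems ending in -z (tadmamaz → tadmamazast, tibez → tibezast, pilunoz → pilunozast) add -ast.
The other patterns: stems ending in -k add -ovi; stems ending in -e or -f repeat the first consonant+vowel as a prefix; stems ending in -p change the last vowel to 'i'.
So tomaz → tomazast.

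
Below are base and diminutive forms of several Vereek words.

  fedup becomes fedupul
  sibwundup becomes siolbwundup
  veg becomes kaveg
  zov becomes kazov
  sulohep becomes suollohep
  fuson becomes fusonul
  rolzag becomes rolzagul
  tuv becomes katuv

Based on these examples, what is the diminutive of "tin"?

"tin" has 1 vowel. The stems with 1 vowel (veg → kaveg, zov → kazov, tuv → katuv) add the prefix ka-.
The other patterns: stems with 2 vowels add -ul; stems with 3 vowels insert -ol- after the first vowel.
So tin → katin.

katin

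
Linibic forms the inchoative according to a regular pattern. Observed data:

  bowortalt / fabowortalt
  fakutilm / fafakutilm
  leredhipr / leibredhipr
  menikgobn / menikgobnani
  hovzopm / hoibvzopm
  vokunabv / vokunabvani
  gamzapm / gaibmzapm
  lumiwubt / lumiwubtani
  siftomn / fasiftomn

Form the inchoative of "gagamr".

fagagamr

hovzopm and fakutilm both end in -m yet inflect differently (hoibvzopm, fafakutilm), so the final letter is not what conditions the rule; the second-to-last letter is.
"gagamr" has second-to-last letter 'm'. The one such stem in the data (siftomn → fasiftomn) adds the prefix fa-, so the same rule applies.
The other patterns: stems whose second-to-last letter is 'b' add -ani; stems whose second-to-last letter is 'p' insert -ib- after the first vowel.
So gagamr → fagagamr.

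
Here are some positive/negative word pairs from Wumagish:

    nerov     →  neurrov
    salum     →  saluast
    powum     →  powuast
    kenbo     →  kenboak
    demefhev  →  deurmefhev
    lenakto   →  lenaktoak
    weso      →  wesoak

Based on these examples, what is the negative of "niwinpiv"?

niurwinpiv

nerov and kenbo both have last vowel 'o' yet inflect differently (neurrov, kenboak), so the last vowel is not what conditions the rule; the final letter is.
"niwinpiv" ends in -v. The stems ending in -v (demefhev → deurmefhev, nerov → neurrov) insert -ur- after the first vowel.
The other patterns: stems ending in -m drop the final letter and add -ast; stems ending in -o add -ak.
So niwinpiv → niurwinpiv.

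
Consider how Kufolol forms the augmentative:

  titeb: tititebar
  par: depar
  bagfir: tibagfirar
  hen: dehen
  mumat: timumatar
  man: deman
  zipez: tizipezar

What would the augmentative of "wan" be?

dewan

par and bagfir both end in -r yet inflect differently (depar, tibagfirar), so the final letter is not what conditions the rule; the number of vowels is.
"wan" has 1 vowel. The stems with 1 vowel (man → deman, hen → dehen, par → depar) add the prefix de-.
So wan → dewan.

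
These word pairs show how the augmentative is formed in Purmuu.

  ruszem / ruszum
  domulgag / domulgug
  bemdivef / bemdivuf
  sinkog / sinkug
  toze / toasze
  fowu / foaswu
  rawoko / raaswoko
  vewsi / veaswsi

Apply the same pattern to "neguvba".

neasguvba

"neguvba" ends in a vowel. The stems ending in a vowel (toze → toasze, fowu → foaswu, rawoko → raaswoko) insert -as- after the first vowel.
So neguvba → neasguvba.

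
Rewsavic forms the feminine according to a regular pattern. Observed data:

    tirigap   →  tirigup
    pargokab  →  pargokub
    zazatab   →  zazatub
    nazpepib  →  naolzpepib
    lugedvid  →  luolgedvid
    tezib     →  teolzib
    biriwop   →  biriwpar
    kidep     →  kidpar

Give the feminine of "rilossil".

riollossil

"rilossil" has last vowel 'i'. The stems whose last vowel is 'i' (nazpepib → naolzpepib, lugedvid → luolgedvid, tezib → teolzib) insert -ol- after the first vowel.
The other patterns: stems whose last vowel is 'a' change the last vowel to 'u'; stems whose last vowel is 'e' or 'o' delete the last vowel and add -ar.
So rilossil → riollossil.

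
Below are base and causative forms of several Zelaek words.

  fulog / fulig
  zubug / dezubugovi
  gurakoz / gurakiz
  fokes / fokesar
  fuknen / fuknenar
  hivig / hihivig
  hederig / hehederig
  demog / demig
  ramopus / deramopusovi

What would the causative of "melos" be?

fulog and hivig both end in -g yet inflect differently (fulig, hihivig), so the final letter is not what conditions the rule; the last vowel is.
"melos" has last vowel 'o'. The stems whose last vowel is 'o' (fulog → fulig, gurakoz → gurakiz, demog → demig) change the last vowel to 'i'.
The other patterns: stems whose last vowel is 'i' repeat the first consonant+vowel as a prefix; stems whose last vowel is 'e' add -ar; stems whose last vowel is 'u' add de- … -ovi around the stem.
So melos → melis.

melis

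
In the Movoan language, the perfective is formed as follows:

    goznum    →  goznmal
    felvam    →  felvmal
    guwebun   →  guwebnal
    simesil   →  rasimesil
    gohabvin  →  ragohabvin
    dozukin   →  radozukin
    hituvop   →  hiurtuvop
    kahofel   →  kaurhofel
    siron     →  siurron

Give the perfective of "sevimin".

guwebun and gohabvin both end in -n yet inflect differently (guwebnal, ragohabvin), so the final letter is not what conditions the rule; the last vowel is.
"sevimin" has last vowel 'i'. The stems whose last vowel is 'i' (simesil → rasimesil, gohabvin → ragohabvin, dozukin → radozukin) add the prefix ra-.
The other patterns: stems whose last vowel is 'a' or 'u' delete the last vowel and add -al; stems whose last vowel is 'e' or 'o' insert -ur- after the first vowel.
So sevimin → rasevimin.

rasevimin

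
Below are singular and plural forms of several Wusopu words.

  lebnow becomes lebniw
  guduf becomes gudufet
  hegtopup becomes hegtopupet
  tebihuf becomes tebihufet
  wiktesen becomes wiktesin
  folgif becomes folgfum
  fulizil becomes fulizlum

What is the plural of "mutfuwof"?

mutfuwif

guduf and folgif both end in -f yet inflect differently (gudufet, folgfum), so the final letter is not what conditions the rule; the last vowel is.
"mutfuwof" has last vowel 'o'. The one such stem in the data (lebnow → lebniw) changes the last vowel to 'i' (as does wiktesen), so the same rule applies.
The other patterns: stems whose last vowel is 'u' add -et; stems whose last vowel is 'i' delete the last vowel and add -um.
So mutfuwof → mutfuwif.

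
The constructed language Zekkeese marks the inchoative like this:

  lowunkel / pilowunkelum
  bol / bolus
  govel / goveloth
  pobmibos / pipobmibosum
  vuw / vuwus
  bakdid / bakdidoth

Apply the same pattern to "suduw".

bol and govel both end in -l yet inflect differently (bolus, goveloth), so the final letter is not what conditions the rule; the number of vowels is.
"suduw" has 2 vowels. The stems with 2 vowels (bakdid → bakdidoth, govel → goveloth) add -oth.
The other patterns: stems with 1 vowel add -us; stems with 3 vowels add pi- … -um around the stem.
So suduw → suduwoth.

suduwoth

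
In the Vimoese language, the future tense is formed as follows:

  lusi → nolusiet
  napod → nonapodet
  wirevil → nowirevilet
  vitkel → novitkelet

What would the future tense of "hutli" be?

Every pair shown (lusi → nolusiet, napod → nonapodet, wirevil → nowirevilet, …) follows the same rule: add no- … -et around the stem.
So hutli → nohutliet.

nohutliet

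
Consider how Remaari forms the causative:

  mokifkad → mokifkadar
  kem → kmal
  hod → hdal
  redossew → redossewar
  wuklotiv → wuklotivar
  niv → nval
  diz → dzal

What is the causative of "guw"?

gwal

wuklotiv and niv both end in -v yet inflect differently (wuklotivar, nval), so the final letter is not what conditions the rule; the number of vowels is.
"guw" has 1 vowel. The stems with 1 vowel (niv → nval, kem → kmal, hod → hdal) delete the last vowel and add -al.
So guw → gwal.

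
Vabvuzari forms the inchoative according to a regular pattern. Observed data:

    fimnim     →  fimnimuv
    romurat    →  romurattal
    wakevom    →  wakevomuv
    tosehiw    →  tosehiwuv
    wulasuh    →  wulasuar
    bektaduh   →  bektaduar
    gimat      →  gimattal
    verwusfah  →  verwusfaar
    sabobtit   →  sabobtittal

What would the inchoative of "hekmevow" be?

hekmevowuv

"hekmevow" ends in -w. The one such stem in the data (tosehiw → tosehiwuv) adds -uv, so the same rule applies.
So hekmevow → hekmevowuv.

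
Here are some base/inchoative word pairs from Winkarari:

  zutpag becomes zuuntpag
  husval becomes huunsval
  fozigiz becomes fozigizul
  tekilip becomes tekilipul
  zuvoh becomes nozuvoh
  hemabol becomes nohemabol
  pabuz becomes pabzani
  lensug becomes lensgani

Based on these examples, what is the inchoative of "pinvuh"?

husval and hemabol both end in -l yet inflect differently (huunsval, nohemabol), so the final letter is not what conditions the rule; the last vowel is.
"pinvuh" has last vowel 'u'. The stems whose last vowel is 'u' (pabuz → pabzani, lensug → lensgani) delete the last vowel and add -ani.
So pinvuh → pinvhani.

pinvhani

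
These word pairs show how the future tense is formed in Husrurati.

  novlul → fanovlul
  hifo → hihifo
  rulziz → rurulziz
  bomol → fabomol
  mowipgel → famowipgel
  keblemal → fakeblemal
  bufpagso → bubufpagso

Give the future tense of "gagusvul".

fagagusvul

bomol and hifo both have last vowel 'o' yet inflect differently (fabomol, hihifo), so the last vowel is not what conditions the rule; the final letter is.
"gagusvul" ends in -l. The stems ending in -l (keblemal → fakeblemal, mowipgel → famowipgel, novlul → fanovlul) add the prefix fa-.
So gagusvul → fagagusvul.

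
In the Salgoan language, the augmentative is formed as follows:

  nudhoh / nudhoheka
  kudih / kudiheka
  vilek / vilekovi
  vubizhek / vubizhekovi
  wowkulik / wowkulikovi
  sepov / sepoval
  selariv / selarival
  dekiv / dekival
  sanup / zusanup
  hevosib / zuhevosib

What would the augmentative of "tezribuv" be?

tezribuval

kudih and wowkulik both have last vowel 'i' yet inflect differently (kudiheka, wowkulikovi), so the last vowel is not what conditions the rule; the final letter is.
"tezribuv" ends in -v. The stems ending in -v (sepov → sepoval, selariv → selarival, dekiv → dekival) add -al.
The other patterns: stems ending in -h add -eka; stems ending in -k add -ovi; stems ending in -b or -p add the prefix zu-.
So tezribuv → tezribuval.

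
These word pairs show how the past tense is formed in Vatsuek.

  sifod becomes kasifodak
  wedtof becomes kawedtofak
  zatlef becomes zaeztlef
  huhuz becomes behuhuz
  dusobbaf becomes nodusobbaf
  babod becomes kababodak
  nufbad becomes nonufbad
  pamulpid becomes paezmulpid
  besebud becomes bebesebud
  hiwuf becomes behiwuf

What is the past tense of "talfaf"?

hiwuf and dusobbaf both end in -f yet inflect differently (behiwuf, nodusobbaf), so the final letter is not what conditions the rule; the last vowel is.
"talfaf" has last vowel 'a'. The stems whose last vowel is 'a' (dusobbaf → nodusobbaf, nufbad → nonufbad) add the prefix no-.
The other patterns: stems whose last vowel is 'u' add the prefix be-; stems whose last vowel is 'e' or 'i' insert -ez- after the first vowel; stems whose last vowel is 'o' add ka- … -ak around the stem.
So talfaf → notalfaf.

notalfaf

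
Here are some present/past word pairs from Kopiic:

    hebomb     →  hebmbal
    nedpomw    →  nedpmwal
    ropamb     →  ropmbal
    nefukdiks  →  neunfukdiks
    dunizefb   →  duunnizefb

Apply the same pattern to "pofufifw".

hebomb and dunizefb both end in -b yet inflect differently (hebmbal, duunnizefb), so the final letter is not what conditions the rule; the second-to-last letter is.
"pofufifw" has second-to-last letter 'f'. The one such stem in the data (dunizefb → duunnizefb) inserts -un- after the first vowel (as does nefukdiks), so the same rule applies.
The other pattern: stems whose second-to-last letter is 'm' delete the last vowel and add -al.
So pofufifw → pounfufifw.

pounfufifw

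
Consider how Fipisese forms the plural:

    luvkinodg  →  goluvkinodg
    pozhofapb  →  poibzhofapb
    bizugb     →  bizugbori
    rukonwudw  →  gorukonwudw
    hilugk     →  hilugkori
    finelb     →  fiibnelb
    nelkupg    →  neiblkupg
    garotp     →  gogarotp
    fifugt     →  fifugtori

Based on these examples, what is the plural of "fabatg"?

gofabatg

bizugb and finelb both end in -b yet inflect differently (bizugbori, fiibnelb), so the final letter is not what conditions the rule; the second-to-last letter is.
"fabatg" has second-to-last letter 't'. The one such stem in the data (garotp → gogarotp) adds the prefix go-, so the same rule applies.
The other patterns: stems whose second-to-last letter is 'g' add -ori; stems whose second-to-last letter is 'l' or 'p' insert -ib- after the first vowel.
So fabatg → gofabatg.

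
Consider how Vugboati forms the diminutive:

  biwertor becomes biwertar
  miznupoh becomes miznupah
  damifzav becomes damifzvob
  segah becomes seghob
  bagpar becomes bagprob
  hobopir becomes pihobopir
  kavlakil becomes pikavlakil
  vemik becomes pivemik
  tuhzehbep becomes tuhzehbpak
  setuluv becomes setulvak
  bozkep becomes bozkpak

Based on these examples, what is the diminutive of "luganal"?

luganlob

miznupoh and segah both end in -h yet inflect differently (miznupah, seghob), so the final letter is not what conditions the rule; the last vowel is.
"luganal" has last vowel 'a'. The stems whose last vowel is 'a' (damifzav → damifzvob, segah → seghob, bagpar → bagprob) delete the last vowel and add -ob.
The other patterns: stems whose last vowel is 'o' change the last vowel to 'a'; stems whose last vowel is 'i' add the prefix pi-; stems whose last vowel is 'e' or 'u' delete the last vowel and add -ak.
So luganal → luganlob.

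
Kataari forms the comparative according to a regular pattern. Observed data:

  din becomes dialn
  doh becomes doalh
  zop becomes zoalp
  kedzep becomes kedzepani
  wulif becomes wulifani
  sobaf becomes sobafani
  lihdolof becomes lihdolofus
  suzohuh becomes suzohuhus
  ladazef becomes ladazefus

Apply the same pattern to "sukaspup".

zop and kedzep both end in -p yet inflect differently (zoalp, kedzepani), so the final letter is not what conditions the rule; the number of vowels is.
"sukaspup" has 3 vowels. The stems with 3 vowels (lihdolof → lihdolofus, suzohuh → suzohuhus, ladazef → ladazefus) add -us.
The other patterns: stems with 1 vowel insert -al- after the first vowel; stems with 2 vowels add -ani.
So sukaspup → sukaspupus.

sukaspupus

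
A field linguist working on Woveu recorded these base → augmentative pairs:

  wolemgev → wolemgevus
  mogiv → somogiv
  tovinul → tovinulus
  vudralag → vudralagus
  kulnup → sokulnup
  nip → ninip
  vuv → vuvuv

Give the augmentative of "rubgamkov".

"rubgamkov" has 3 vowels. The stems with 3 vowels (wolemgev → wolemgevus, vudralag → vudralagus, tovinul → tovinulus) add -us.
So rubgamkov → rubgamkovus.

rubgamkovus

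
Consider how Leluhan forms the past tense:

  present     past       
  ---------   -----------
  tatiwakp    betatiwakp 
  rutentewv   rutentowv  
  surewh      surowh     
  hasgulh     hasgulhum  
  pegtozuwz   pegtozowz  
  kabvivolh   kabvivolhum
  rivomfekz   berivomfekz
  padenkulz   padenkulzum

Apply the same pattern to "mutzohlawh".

mutzohlowh

surewh and kabvivolh both end in -h yet inflect differently (surowh, kabvivolhum), so the final letter is not what conditions the rule; the second-to-last letter is.
"mutzohlawh" has second-to-last letter 'w'. The stems whose second-to-last letter is 'w' (pegtozuwz → pegtozowz, surewh → surowh, rutentewv → rutentowv) change the last vowel to 'o'.
So mutzohlawh → mutzohlowh.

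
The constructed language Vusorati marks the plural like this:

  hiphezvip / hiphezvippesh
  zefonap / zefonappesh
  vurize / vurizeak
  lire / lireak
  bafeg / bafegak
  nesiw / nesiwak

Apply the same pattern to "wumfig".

hiphezvip and nesiw both have last vowel 'i' yet inflect differently (hiphezvippesh, nesiwak), so the last vowel is not what conditions the rule; the final letter is.
"wumfig" ends in -g. The one such stem in the data (bafeg → bafegak) adds -ak, so the same rule applies.
The other pattern: stems ending in -p double the final consonant and add -esh.
So wumfig → wumfigak.

wumfigak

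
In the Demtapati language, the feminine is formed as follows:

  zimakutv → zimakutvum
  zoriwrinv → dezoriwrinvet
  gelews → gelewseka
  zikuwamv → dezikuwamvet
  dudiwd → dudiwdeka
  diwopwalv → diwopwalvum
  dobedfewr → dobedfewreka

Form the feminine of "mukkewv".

zimakutv and zoriwrinv both end in -v yet inflect differently (zimakutvum, dezoriwrinvet), so the final letter is not what conditions the rule; the second-to-last letter is.
"mukkewv" has second-to-last letter 'w'. The stems whose second-to-last letter is 'w' (dobedfewr → dobedfewreka, gelews → gelewseka, dudiwd → dudiwdeka) add -eka.
The other patterns: stems whose second-to-last letter is 'l' or 't' add -um; stems whose second-to-last letter is 'm' or 'n' add de- … -et around the stem.
So mukkewv → mukkewveka.

mukkewveka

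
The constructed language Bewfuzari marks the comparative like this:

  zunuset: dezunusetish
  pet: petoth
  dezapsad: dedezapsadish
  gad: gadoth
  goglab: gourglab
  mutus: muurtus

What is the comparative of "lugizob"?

pet and zunuset both end in -t yet inflect differently (petoth, dezunusetish), so the final letter is not what conditions the rule; the number of vowels is.
"lugizob" has 3 vowels. The stems with 3 vowels (zunuset → dezunusetish, dezapsad → dedezapsadish) add de- … -ish around the stem.
The other patterns: stems with 1 vowel add -oth; stems with 2 vowels insert -ur- after the first vowel.
So lugizob → delugizobish.

delugizobish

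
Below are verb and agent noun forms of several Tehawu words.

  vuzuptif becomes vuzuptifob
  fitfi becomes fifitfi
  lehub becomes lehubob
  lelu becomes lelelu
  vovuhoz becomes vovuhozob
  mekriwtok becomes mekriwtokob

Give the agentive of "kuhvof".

kuhvofob

lelu and lehub both have last vowel 'u' yet inflect differently (lelelu, lehubob), so the last vowel is not what conditions the rule; whether the stem ends in a vowel or a consonant is.
"kuhvof" ends in a consonant. The stems ending in a consonant (lehub → lehubob, vovuhoz → vovuhozob, mekriwtok → mekriwtokob) add -ob.
The other pattern: stems ending in a vowel repeat the first consonant+vowel as a prefix.
So kuhvof → kuhvofob.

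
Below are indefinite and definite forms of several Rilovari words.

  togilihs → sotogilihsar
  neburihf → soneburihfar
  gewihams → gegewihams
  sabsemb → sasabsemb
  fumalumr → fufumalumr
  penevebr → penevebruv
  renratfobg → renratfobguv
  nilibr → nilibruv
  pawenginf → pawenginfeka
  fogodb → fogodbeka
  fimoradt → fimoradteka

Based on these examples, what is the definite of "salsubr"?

salsubruv

togilihs and gewihams both end in -s yet inflect differently (sotogilihsar, gegewihams), so the final letter is not what conditions the rule; the second-to-last letter is.
"salsubr" has second-to-last letter 'b'. The stems whose second-to-last letter is 'b' (penevebr → penevebruv, renratfobg → renratfobguv, nilibr → nilibruv) add -uv.
So salsubr → salsubruv.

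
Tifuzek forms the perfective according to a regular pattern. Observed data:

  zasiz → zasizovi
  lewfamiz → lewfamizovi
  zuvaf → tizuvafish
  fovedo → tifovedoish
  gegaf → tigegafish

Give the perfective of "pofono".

zasiz and zuvaf both begin with z- yet inflect differently (zasizovi, tizuvafish), so the first letter is not what conditions the rule; the final letter is.
"pofono" ends in -o. The one such stem in the data (fovedo → tifovedoish) adds ti- … -ish around the stem, so the same rule applies.
The other pattern: stems ending in -z add -ovi.
So pofono → tipofonoish.

tipofonoish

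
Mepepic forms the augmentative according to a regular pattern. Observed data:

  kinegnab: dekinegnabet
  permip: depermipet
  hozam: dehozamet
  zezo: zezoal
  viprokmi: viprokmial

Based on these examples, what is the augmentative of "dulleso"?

dullesoal

"dulleso" ends in a vowel. The stems ending in a vowel (zezo → zezoal, viprokmi → viprokmial) add -al.
The other pattern: stems ending in a consonant add de- … -et around the stem.
So dulleso → dullesoal.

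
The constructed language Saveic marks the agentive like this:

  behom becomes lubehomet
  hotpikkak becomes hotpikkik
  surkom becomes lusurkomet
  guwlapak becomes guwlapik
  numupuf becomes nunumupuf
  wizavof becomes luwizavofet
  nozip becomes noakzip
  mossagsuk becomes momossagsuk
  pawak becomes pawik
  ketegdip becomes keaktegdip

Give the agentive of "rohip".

numupuf and wizavof both end in -f yet inflect differently (nunumupuf, luwizavofet), so the final letter is not what conditions the rule; the last vowel is.
"rohip" has last vowel 'i'. The stems whose last vowel is 'i' (ketegdip → keaktegdip, nozip → noakzip) insert -ak- after the first vowel.
The other patterns: stems whose last vowel is 'u' repeat the first consonant+vowel as a prefix; stems whose last vowel is 'o' add lu- … -et around the stem; stems whose last vowel is 'a' change the last vowel to 'i'.
So rohip → roakhip.

roakhip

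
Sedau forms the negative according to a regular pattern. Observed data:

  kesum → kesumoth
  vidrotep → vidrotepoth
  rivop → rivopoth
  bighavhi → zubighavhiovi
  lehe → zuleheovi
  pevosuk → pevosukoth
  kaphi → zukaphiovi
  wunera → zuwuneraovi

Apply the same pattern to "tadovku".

vidrotep and lehe both have last vowel 'e' yet inflect differently (vidrotepoth, zuleheovi), so the last vowel is not what conditions the rule; whether the stem ends in a vowel or a consonant is.
"tadovku" ends in a vowel. The stems ending in a vowel (wunera → zuwuneraovi, bighavhi → zubighavhiovi, kaphi → zukaphiovi) add zu- … -ovi around the stem.
The other pattern: stems ending in a consonant add -oth.
So tadovku → zutadovkuovi.

zutadovkuovi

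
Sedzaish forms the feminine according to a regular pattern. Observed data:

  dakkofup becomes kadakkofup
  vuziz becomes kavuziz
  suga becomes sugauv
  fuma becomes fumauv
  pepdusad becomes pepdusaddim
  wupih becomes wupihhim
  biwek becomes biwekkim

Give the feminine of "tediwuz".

katediwuz

suga and pepdusad both have last vowel 'a' yet inflect differently (sugauv, pepdusaddim), so the last vowel is not what conditions the rule; the final letter is.
"tediwuz" ends in -z. The one such stem in the data (vuziz → kavuziz) adds the prefix ka-, so the same rule applies.
The other patterns: stems ending in -a add -uv; stems ending in -d, -h or -k double the final consonant and add -im.
So tediwuz → katediwuz.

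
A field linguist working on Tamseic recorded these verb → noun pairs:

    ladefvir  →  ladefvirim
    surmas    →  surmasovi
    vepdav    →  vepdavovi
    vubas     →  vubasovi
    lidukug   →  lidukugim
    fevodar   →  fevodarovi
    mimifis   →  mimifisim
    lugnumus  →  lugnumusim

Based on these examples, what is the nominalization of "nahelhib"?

vubas and mimifis both end in -s yet inflect differently (vubasovi, mimifisim), so the final letter is not what conditions the rule; the last vowel is.
"nahelhib" has last vowel 'i'. The stems whose last vowel is 'i' (mimifis → mimifisim, ladefvir → ladefvirim) add -im.
The other pattern: stems whose last vowel is 'a' add -ovi.
So nahelhib → nahelhibim.

nahelhibim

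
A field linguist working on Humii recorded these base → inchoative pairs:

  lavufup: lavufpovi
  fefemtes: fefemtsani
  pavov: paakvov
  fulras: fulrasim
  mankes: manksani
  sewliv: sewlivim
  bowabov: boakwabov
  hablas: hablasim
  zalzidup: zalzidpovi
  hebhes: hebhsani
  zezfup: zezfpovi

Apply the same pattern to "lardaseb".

lardasbani

sewliv and bowabov both end in -v yet inflect differently (sewlivim, boakwabov), so the final letter is not what conditions the rule; the last vowel is.
"lardaseb" has last vowel 'e'. The stems whose last vowel is 'e' (mankes → manksani, fefemtes → fefemtsani, hebhes → hebhsani) delete the last vowel and add -ani.
So lardaseb → lardasbani.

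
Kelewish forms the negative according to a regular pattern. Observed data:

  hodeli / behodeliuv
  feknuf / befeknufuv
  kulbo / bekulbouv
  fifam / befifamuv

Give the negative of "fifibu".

Every pair shown (hodeli → behodeliuv, feknuf → befeknufuv, kulbo → bekulbouv, …) follows the same rule: add be- … -uv around the stem.
So fifibu → befifibuuv.

befifibuuv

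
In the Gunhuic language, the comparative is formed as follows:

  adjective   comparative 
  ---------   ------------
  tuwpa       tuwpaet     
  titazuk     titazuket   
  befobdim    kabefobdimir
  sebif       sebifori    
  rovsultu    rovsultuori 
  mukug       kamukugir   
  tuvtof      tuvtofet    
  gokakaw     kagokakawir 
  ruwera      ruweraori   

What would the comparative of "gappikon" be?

tuvtof and sebif both end in -f yet inflect differently (tuvtofet, sebifori), so the final letter is not what conditions the rule; the first letter is.
"gappikon" begins with g-. The one such stem in the data (gokakaw → kagokakawir) adds ka- … -ir around the stem, so the same rule applies.
The other patterns: stems beginning with t- add -et; stems beginning with r- or s- add -ori.
So gappikon → kagappikonir.

kagappikonir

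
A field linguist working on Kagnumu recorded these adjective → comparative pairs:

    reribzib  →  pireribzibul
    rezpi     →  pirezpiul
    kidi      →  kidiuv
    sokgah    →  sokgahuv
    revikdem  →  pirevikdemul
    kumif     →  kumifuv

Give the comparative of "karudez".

rezpi and kidi both end in -i yet inflect differently (pirezpiul, kidiuv), so the final letter is not what conditions the rule; the first letter is.
"karudez" begins with k-. The stems beginning with k- (kidi → kidiuv, kumif → kumifuv) add -uv.
So karudez → karudezuv.

karudezuv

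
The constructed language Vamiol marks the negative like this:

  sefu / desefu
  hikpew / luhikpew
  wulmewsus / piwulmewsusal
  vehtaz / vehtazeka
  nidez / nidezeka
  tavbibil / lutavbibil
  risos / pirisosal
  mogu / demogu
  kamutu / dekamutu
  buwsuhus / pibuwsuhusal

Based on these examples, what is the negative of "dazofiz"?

kamutu and wulmewsus both have last vowel 'u' yet inflect differently (dekamutu, piwulmewsusal), so the last vowel is not what conditions the rule; the final letter is.
"dazofiz" ends in -z. The stems ending in -z (vehtaz → vehtazeka, nidez → nidezeka) add -eka.
So dazofiz → dazofizeka.

dazofizeka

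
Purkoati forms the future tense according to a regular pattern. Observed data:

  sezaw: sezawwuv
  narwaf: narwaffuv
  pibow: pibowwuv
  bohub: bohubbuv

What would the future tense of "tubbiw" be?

tubbiwwuv

Every pair shown (sezaw → sezawwuv, narwaf → narwaffuv, pibow → pibowwuv, …) follows the same rule: double the final consonant and add -uv.
So tubbiw → tubbiwwuv.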